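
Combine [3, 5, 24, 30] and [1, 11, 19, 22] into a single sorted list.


List A: [3, 5, 24, 30]
List B: [1, 11, 19, 22]
Repeatedly compare the front elements and take the smaller:
  3 vs 1 -> take 1
  3 vs 11 -> take 3
  5 vs 11 -> take 5
  24 vs 11 -> take 11
  24 vs 19 -> take 19
  24 vs 22 -> take 22
  B is exhausted; append the rest of A: [24, 30]
Final answer: [1, 3, 5, 11, 19, 22, 24, 30]


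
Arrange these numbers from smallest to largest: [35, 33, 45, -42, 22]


Original list: [35, 33, 45, -42, 22]
Repeatedly take the smallest remaining element:
  Remaining [35, 33, 45, -42, 22] -> smallest is -42
  Remaining [35, 33, 45, 22] -> smallest is 22
  Remaining [35, 33, 45] -> smallest is 33
  Remaining [35, 45] -> smallest is 35
  Remaining [45] -> smallest is 45
Collecting the picks in order gives the sorted list.
Final answer: [-42, 22, 33, 35, 45]


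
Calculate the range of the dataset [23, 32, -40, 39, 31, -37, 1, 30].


Maximum value: 39
Minimum value: -40
Range = 39 - (-40) = 79
Final answer: 79


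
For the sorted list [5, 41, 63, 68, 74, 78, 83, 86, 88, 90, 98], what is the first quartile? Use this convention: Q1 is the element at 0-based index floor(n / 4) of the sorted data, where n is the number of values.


The list has n = 11 elements.
Q1 index = floor(11 / 4) = floor(2.75) = 2
Counting from index 0 in the sorted data, the element at index 2 is 63.
Final answer: 63


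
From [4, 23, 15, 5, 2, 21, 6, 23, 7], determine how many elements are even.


Check each element:
  4 is even
  23 is odd
  15 is odd
  5 is odd
  2 is even
  21 is odd
  6 is even
  23 is odd
  7 is odd
Evens: [4, 2, 6]
Count of evens = 3
Final answer: 3


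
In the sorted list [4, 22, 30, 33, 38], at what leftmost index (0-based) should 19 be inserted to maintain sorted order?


List is sorted: [4, 22, 30, 33, 38]
We need the leftmost position where 19 can be inserted, i.e. the first index whose element is >= 19 (or the end of the list if none is).
Binary search with low=0, high=5 (0-based indices):
  low=0, high=5, mid=2: a[2]=30 >= 19, so high = 2
  low=0, high=2, mid=1: a[1]=22 >= 19, so high = 1
  low=0, high=1, mid=0: a[0]=4 < 19, so low = 1
Now low = high = 1, so the insertion index is 1.
Final answer: 1


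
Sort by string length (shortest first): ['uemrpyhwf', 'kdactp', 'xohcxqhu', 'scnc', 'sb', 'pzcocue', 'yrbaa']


Compute lengths:
  'uemrpyhwf' has length 9
  'kdactp' has length 6
  'xohcxqhu' has length 8
  'scnc' has length 4
  'sb' has length 2
  'pzcocue' has length 7
  'yrbaa' has length 5
Lengths in increasing order: 2 < 4 < 5 < 6 < 7 < 8 < 9
Listing the words in that order gives the answer.
Final answer: ['sb', 'scnc', 'yrbaa', 'kdactp', 'pzcocue', 'xohcxqhu', 'uemrpyhwf']


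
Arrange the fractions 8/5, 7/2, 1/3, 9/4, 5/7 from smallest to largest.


Convert to decimal for comparison:
  8/5 = 1.6
  7/2 = 3.5
  1/3 = 0.3333
  9/4 = 2.25
  5/7 = 0.7143
Decimals in increasing order: 0.3333 < 0.7143 < 1.6 < 2.25 < 3.5
Writing each back as its fraction gives the sorted order.
Final answer: 1/3, 5/7, 8/5, 9/4, 7/2


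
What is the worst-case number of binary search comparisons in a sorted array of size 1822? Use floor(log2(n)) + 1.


Binary search halves the search space each step.
Maximum comparisons = floor(log2(1822)) + 1
log2(1822) = 10.8313
floor(log2(1822)) = 10, so 10 + 1 = 11
Final answer: 11


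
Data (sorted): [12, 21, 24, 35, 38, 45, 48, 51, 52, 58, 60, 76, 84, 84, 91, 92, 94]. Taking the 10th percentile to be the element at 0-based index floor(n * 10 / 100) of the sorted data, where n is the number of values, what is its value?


The dataset has n = 17 elements.
Index = floor(17 * 10 / 100) = floor(170 / 100) = floor(1.7) = 1
Counting from index 0 in the sorted data, the element at index 1 is 21.
Final answer: 21


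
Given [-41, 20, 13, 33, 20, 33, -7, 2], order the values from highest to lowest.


Original list: [-41, 20, 13, 33, 20, 33, -7, 2]
Repeatedly take the largest remaining element:
  Remaining [-41, 20, 13, 33, 20, 33, -7, 2] -> largest is 33
  Remaining [-41, 20, 13, 20, 33, -7, 2] -> largest is 33
  Remaining [-41, 20, 13, 20, -7, 2] -> largest is 20
  Remaining [-41, 13, 20, -7, 2] -> largest is 20
  Remaining [-41, 13, -7, 2] -> largest is 13
  Remaining [-41, -7, 2] -> largest is 2
  Remaining [-41, -7] -> largest is -7
  Remaining [-41] -> largest is -41
Collecting the picks in order gives the descending list.
Final answer: [33, 33, 20, 20, 13, 2, -7, -41]


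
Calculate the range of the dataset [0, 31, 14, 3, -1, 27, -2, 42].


Maximum value: 42
Minimum value: -2
Range = 42 - (-2) = 44
Final answer: 44


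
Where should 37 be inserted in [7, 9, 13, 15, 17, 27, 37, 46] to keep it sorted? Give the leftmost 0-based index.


List is sorted: [7, 9, 13, 15, 17, 27, 37, 46]
We need the leftmost position where 37 can be inserted, i.e. the first index whose element is >= 37 (or the end of the list if none is).
Binary search with low=0, high=8 (0-based indices):
  low=0, high=8, mid=4: a[4]=17 < 37, so low = 5
  low=5, high=8, mid=6: a[6]=37 >= 37, so high = 6
  low=5, high=6, mid=5: a[5]=27 < 37, so low = 6
Now low = high = 6, so the insertion index is 6.
Final answer: 6


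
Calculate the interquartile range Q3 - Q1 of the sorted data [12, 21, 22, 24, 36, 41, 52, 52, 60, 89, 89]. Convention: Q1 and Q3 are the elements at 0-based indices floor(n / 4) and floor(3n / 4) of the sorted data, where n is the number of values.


The data has n = 11 elements.
Q1 index = floor(11 / 4) = floor(2.75) = 2; Q3 index = floor(3 * 11 / 4) = floor(8.25) = 8
Q1 = element at index 2 = 22
Q3 = element at index 8 = 60
IQR = 60 - 22 = 38
Final answer: 38


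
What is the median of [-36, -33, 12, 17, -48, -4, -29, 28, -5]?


First, sort the list: [-48, -36, -33, -29, -5, -4, 12, 17, 28]
The list has 9 elements (odd count).
The middle index is 4 (0-based), and the element there is -5.
Final answer: -5


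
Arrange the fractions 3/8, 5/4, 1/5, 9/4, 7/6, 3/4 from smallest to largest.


Convert to decimal for comparison:
  3/8 = 0.375
  5/4 = 1.25
  1/5 = 0.2
  9/4 = 2.25
  7/6 = 1.1667
  3/4 = 0.75
Decimals in increasing order: 0.2 < 0.375 < 0.75 < 1.1667 < 1.25 < 2.25
Writing each back as its fraction gives the sorted order.
Final answer: 1/5, 3/8, 3/4, 7/6, 5/4, 9/4


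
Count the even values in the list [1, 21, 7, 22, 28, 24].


Check each element:
  1 is odd
  21 is odd
  7 is odd
  22 is even
  28 is even
  24 is even
Evens: [22, 28, 24]
Count of evens = 3
Final answer: 3


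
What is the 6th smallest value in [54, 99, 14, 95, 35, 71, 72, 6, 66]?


Sort ascending: [6, 14, 35, 54, 66, 71, 72, 95, 99]
The 6th element (1-indexed) is at index 5.
Value = 71
Final answer: 71


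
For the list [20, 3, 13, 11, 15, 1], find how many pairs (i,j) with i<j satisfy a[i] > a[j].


For each element, count the later elements that are smaller than it:
  20 (index 0): smaller elements after it = [3, 13, 11, 15, 1] -> 5
  3 (index 1): smaller elements after it = [1] -> 1
  13 (index 2): smaller elements after it = [11, 1] -> 2
  11 (index 3): smaller elements after it = [1] -> 1
  15 (index 4): smaller elements after it = [1] -> 1
Total inversions = 5 + 1 + 2 + 1 + 1 = 10
Final answer: 10


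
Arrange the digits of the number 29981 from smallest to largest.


The number 29981 has digits: 2, 9, 9, 8, 1
Sorted: 1, 2, 8, 9, 9
Joining the sorted digits gives the result.
Final answer: 12899


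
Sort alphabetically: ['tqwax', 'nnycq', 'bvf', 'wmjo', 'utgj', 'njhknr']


Compare strings character by character (the first differing letter decides):
  'bvf' < 'njhknr' since 'b' < 'n' at position 1
  'njhknr' < 'nnycq' since 'j' < 'n' at position 2
  'nnycq' < 'tqwax' since 'n' < 't' at position 1
  'tqwax' < 'utgj' since 't' < 'u' at position 1
  'utgj' < 'wmjo' since 'u' < 'w' at position 1
Chaining these comparisons gives the alphabetical order.
Final answer: ['bvf', 'njhknr', 'nnycq', 'tqwax', 'utgj', 'wmjo']


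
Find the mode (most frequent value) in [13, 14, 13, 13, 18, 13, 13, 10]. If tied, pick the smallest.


Count the frequency of each value:
  10 appears 1 time(s)
  13 appears 5 time(s)
  14 appears 1 time(s)
  18 appears 1 time(s)
Maximum frequency is 5.
Only 13 reaches that frequency, so it is the mode.
Final answer: 13


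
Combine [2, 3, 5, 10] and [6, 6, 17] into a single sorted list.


List A: [2, 3, 5, 10]
List B: [6, 6, 17]
Repeatedly compare the front elements and take the smaller:
  2 vs 6 -> take 2
  3 vs 6 -> take 3
  5 vs 6 -> take 5
  10 vs 6 -> take 6
  10 vs 6 -> take 6
  10 vs 17 -> take 10
  A is exhausted; append the rest of B: [17]
Final answer: [2, 3, 5, 6, 6, 10, 17]


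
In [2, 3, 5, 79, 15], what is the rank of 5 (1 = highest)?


Sort descending: [79, 15, 5, 3, 2]
Find 5 in the sorted list.
5 is at position 3.
Final answer: 3


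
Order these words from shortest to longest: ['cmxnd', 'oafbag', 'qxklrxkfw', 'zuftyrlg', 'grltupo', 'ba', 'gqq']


Compute lengths:
  'cmxnd' has length 5
  'oafbag' has length 6
  'qxklrxkfw' has length 9
  'zuftyrlg' has length 8
  'grltupo' has length 7
  'ba' has length 2
  'gqq' has length 3
Lengths in increasing order: 2 < 3 < 5 < 6 < 7 < 8 < 9
Listing the words in that order gives the answer.
Final answer: ['ba', 'gqq', 'cmxnd', 'oafbag', 'grltupo', 'zuftyrlg', 'qxklrxkfw']


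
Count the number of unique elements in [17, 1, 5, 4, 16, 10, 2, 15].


List all unique values:
Distinct values: [1, 2, 4, 5, 10, 15, 16, 17]
Count = 8
Final answer: 8


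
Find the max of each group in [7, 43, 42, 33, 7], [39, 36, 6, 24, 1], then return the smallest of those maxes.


Find max of each group:
  Group 1: [7, 43, 42, 33, 7] -> max = 43
  Group 2: [39, 36, 6, 24, 1] -> max = 39
Maxes: [43, 39]
Minimum of maxes = 39
Final answer: 39


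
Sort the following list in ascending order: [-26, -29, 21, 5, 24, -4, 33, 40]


Original list: [-26, -29, 21, 5, 24, -4, 33, 40]
Repeatedly take the smallest remaining element:
  Remaining [-26, -29, 21, 5, 24, -4, 33, 40] -> smallest is -29
  Remaining [-26, 21, 5, 24, -4, 33, 40] -> smallest is -26
  Remaining [21, 5, 24, -4, 33, 40] -> smallest is -4
  Remaining [21, 5, 24, 33, 40] -> smallest is 5
  Remaining [21, 24, 33, 40] -> smallest is 21
  Remaining [24, 33, 40] -> smallest is 24
  Remaining [33, 40] -> smallest is 33
  Remaining [40] -> smallest is 40
Collecting the picks in order gives the sorted list.
Final answer: [-29, -26, -4, 5, 21, 24, 33, 40]


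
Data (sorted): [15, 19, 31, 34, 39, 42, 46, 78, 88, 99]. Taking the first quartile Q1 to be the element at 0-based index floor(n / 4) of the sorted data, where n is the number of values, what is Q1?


The list has n = 10 elements.
Q1 index = floor(10 / 4) = floor(2.5) = 2
Counting from index 0 in the sorted data, the element at index 2 is 31.
Final answer: 31


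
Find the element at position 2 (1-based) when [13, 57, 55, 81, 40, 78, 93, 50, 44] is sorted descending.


Sort descending: [93, 81, 78, 57, 55, 50, 44, 40, 13]
The 2nd element (1-indexed) is at index 1.
Value = 81
Final answer: 81


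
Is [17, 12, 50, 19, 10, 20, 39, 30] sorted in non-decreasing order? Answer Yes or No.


Check consecutive pairs:
  17 <= 12? False
  12 <= 50? True
  50 <= 19? False
  19 <= 10? False
  10 <= 20? True
  20 <= 39? True
  39 <= 30? False
4 consecutive pair(s) are out of order, so the list is not sorted.
Final answer: No


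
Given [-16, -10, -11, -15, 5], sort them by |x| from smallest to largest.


Compute absolute values:
  |-16| = 16
  |-10| = 10
  |-11| = 11
  |-15| = 15
  |5| = 5
Absolute values in increasing order: 5 < 10 < 11 < 15 < 16
Listing the original numbers in that order gives the answer.
Final answer: [5, -10, -11, -15, -16]


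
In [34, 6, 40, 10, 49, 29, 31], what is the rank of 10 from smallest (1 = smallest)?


Sort ascending: [6, 10, 29, 31, 34, 40, 49]
Find 10 in the sorted list.
10 is at position 2 (1-indexed).
Final answer: 2


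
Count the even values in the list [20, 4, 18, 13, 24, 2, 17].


Check each element:
  20 is even
  4 is even
  18 is even
  13 is odd
  24 is even
  2 is even
  17 is odd
Evens: [20, 4, 18, 24, 2]
Count of evens = 5
Final answer: 5


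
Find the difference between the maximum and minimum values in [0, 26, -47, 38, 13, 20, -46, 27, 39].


Maximum value: 39
Minimum value: -47
Range = 39 - (-47) = 86
Final answer: 86


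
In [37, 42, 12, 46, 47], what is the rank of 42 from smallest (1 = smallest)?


Sort ascending: [12, 37, 42, 46, 47]
Find 42 in the sorted list.
42 is at position 3 (1-indexed).
Final answer: 3


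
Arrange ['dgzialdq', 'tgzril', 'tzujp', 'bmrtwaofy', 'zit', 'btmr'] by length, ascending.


Compute lengths:
  'dgzialdq' has length 8
  'tgzril' has length 6
  'tzujp' has length 5
  'bmrtwaofy' has length 9
  'zit' has length 3
  'btmr' has length 4
Lengths in increasing order: 3 < 4 < 5 < 6 < 8 < 9
Listing the words in that order gives the answer.
Final answer: ['zit', 'btmr', 'tzujp', 'tgzril', 'dgzialdq', 'bmrtwaofy']


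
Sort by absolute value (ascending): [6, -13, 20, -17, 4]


Compute absolute values:
  |6| = 6
  |-13| = 13
  |20| = 20
  |-17| = 17
  |4| = 4
Absolute values in increasing order: 4 < 6 < 13 < 17 < 20
Listing the original numbers in that order gives the answer.
Final answer: [4, 6, -13, -17, 20]


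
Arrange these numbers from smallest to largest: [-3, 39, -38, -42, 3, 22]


Original list: [-3, 39, -38, -42, 3, 22]
Repeatedly take the smallest remaining element:
  Remaining [-3, 39, -38, -42, 3, 22] -> smallest is -42
  Remaining [-3, 39, -38, 3, 22] -> smallest is -38
  Remaining [-3, 39, 3, 22] -> smallest is -3
  Remaining [39, 3, 22] -> smallest is 3
  Remaining [39, 22] -> smallest is 22
  Remaining [39] -> smallest is 39
Collecting the picks in order gives the sorted list.
Final answer: [-42, -38, -3, 3, 22, 39]


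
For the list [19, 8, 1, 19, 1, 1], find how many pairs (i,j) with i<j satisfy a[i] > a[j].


For each element, count the later elements that are smaller than it:
  19 (index 0): smaller elements after it = [8, 1, 1, 1] -> 4
  8 (index 1): smaller elements after it = [1, 1, 1] -> 3
  1 (index 2): smaller elements after it = [] -> 0
  19 (index 3): smaller elements after it = [1, 1] -> 2
  1 (index 4): smaller elements after it = [] -> 0
Total inversions = 4 + 3 + 0 + 2 + 0 = 9
Final answer: 9


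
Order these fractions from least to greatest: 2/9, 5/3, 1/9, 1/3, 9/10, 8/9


Convert to decimal for comparison:
  2/9 = 0.2222
  5/3 = 1.6667
  1/9 = 0.1111
  1/3 = 0.3333
  9/10 = 0.9
  8/9 = 0.8889
Decimals in increasing order: 0.1111 < 0.2222 < 0.3333 < 0.8889 < 0.9 < 1.6667
Writing each back as its fraction gives the sorted order.
Final answer: 1/9, 2/9, 1/3, 8/9, 9/10, 5/3


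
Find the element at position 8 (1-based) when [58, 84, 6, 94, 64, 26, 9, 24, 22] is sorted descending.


Sort descending: [94, 84, 64, 58, 26, 24, 22, 9, 6]
The 8th element (1-indexed) is at index 7.
Value = 9
Final answer: 9


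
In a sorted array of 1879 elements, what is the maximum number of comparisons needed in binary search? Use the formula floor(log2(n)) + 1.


Binary search halves the search space each step.
Maximum comparisons = floor(log2(1879)) + 1
log2(1879) = 10.8757
floor(log2(1879)) = 10, so 10 + 1 = 11
Final answer: 11


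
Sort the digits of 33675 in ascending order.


The number 33675 has digits: 3, 3, 6, 7, 5
Sorted: 3, 3, 5, 6, 7
Joining the sorted digits gives the result.
Final answer: 33567


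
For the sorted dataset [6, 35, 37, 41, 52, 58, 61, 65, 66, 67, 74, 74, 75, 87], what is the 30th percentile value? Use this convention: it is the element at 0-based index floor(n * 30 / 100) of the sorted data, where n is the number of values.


The dataset has n = 14 elements.
Index = floor(14 * 30 / 100) = floor(420 / 100) = floor(4.2) = 4
Counting from index 0 in the sorted data, the element at index 4 is 52.
Final answer: 52


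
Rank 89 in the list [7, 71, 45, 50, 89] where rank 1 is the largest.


Sort descending: [89, 71, 50, 45, 7]
Find 89 in the sorted list.
89 is at position 1.
Final answer: 1


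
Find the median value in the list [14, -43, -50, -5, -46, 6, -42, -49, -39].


First, sort the list: [-50, -49, -46, -43, -42, -39, -5, 6, 14]
The list has 9 elements (odd count).
The middle index is 4 (0-based), and the element there is -42.
Final answer: -42


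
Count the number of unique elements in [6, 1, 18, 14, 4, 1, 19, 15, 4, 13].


List all unique values:
Distinct values: [1, 4, 6, 13, 14, 15, 18, 19]
Count = 8
Final answer: 8


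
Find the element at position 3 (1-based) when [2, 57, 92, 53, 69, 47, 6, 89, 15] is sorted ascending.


Sort ascending: [2, 6, 15, 47, 53, 57, 69, 89, 92]
The 3rd element (1-indexed) is at index 2.
Value = 15
Final answer: 15


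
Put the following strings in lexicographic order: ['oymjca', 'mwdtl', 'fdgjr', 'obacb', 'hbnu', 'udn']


Compare strings character by character (the first differing letter decides):
  'fdgjr' < 'hbnu' since 'f' < 'h' at position 1
  'hbnu' < 'mwdtl' since 'h' < 'm' at position 1
  'mwdtl' < 'obacb' since 'm' < 'o' at position 1
  'obacb' < 'oymjca' since 'b' < 'y' at position 2
  'oymjca' < 'udn' since 'o' < 'u' at position 1
Chaining these comparisons gives the alphabetical order.
Final answer: ['fdgjr', 'hbnu', 'mwdtl', 'obacb', 'oymjca', 'udn']


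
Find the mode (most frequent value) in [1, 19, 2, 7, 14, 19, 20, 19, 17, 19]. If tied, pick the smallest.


Count the frequency of each value:
  1 appears 1 time(s)
  2 appears 1 time(s)
  7 appears 1 time(s)
  14 appears 1 time(s)
  17 appears 1 time(s)
  19 appears 4 time(s)
  20 appears 1 time(s)
Maximum frequency is 4.
Only 19 reaches that frequency, so it is the mode.
Final answer: 19


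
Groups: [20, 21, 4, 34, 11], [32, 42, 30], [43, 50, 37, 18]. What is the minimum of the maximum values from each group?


Find max of each group:
  Group 1: [20, 21, 4, 34, 11] -> max = 34
  Group 2: [32, 42, 30] -> max = 42
  Group 3: [43, 50, 37, 18] -> max = 50
Maxes: [34, 42, 50]
Minimum of maxes = 34
Final answer: 34


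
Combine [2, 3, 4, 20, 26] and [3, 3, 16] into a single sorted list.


List A: [2, 3, 4, 20, 26]
List B: [3, 3, 16]
Repeatedly compare the front elements and take the smaller:
  2 vs 3 -> take 2
  3 vs 3 -> take 3
  4 vs 3 -> take 3
  4 vs 3 -> take 3
  4 vs 16 -> take 4
  20 vs 16 -> take 16
  B is exhausted; append the rest of A: [20, 26]
Final answer: [2, 3, 3, 3, 4, 16, 20, 26]


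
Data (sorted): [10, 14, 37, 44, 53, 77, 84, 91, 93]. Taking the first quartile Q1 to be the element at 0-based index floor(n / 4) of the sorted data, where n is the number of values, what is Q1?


The list has n = 9 elements.
Q1 index = floor(9 / 4) = floor(2.25) = 2
Counting from index 0 in the sorted data, the element at index 2 is 37.
Final answer: 37


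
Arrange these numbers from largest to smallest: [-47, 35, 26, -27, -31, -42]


Original list: [-47, 35, 26, -27, -31, -42]
Repeatedly take the largest remaining element:
  Remaining [-47, 35, 26, -27, -31, -42] -> largest is 35
  Remaining [-47, 26, -27, -31, -42] -> largest is 26
  Remaining [-47, -27, -31, -42] -> largest is -27
  Remaining [-47, -31, -42] -> largest is -31
  Remaining [-47, -42] -> largest is -42
  Remaining [-47] -> largest is -47
Collecting the picks in order gives the descending list.
Final answer: [35, 26, -27, -31, -42, -47]


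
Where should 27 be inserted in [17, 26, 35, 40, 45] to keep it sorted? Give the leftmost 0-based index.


List is sorted: [17, 26, 35, 40, 45]
We need the leftmost position where 27 can be inserted, i.e. the first index whose element is >= 27 (or the end of the list if none is).
Binary search with low=0, high=5 (0-based indices):
  low=0, high=5, mid=2: a[2]=35 >= 27, so high = 2
  low=0, high=2, mid=1: a[1]=26 < 27, so low = 2
Now low = high = 2, so the insertion index is 2.
Final answer: 2


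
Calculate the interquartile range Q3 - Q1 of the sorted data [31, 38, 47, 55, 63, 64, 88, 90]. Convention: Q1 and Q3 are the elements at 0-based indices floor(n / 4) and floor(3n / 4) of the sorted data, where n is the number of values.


The data has n = 8 elements.
Q1 index = floor(8 / 4) = floor(2) = 2; Q3 index = floor(3 * 8 / 4) = floor(6) = 6
Q1 = element at index 2 = 47
Q3 = element at index 6 = 88
IQR = 88 - 47 = 41
Final answer: 41


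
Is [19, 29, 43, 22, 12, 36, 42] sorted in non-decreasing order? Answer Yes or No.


Check consecutive pairs:
  19 <= 29? True
  29 <= 43? True
  43 <= 22? False
  22 <= 12? False
  12 <= 36? True
  36 <= 42? True
2 consecutive pair(s) are out of order, so the list is not sorted.
Final answer: No


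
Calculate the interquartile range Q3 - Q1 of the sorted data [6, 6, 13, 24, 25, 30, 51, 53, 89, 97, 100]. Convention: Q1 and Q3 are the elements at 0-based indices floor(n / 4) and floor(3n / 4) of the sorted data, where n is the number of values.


The data has n = 11 elements.
Q1 index = floor(11 / 4) = floor(2.75) = 2; Q3 index = floor(3 * 11 / 4) = floor(8.25) = 8
Q1 = element at index 2 = 13
Q3 = element at index 8 = 89
IQR = 89 - 13 = 76
Final answer: 76


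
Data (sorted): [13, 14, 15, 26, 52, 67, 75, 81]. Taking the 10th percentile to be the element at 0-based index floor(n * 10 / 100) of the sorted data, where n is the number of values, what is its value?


The dataset has n = 8 elements.
Index = floor(8 * 10 / 100) = floor(80 / 100) = floor(0.8) = 0
Counting from index 0 in the sorted data, the element at index 0 is 13.
Final answer: 13


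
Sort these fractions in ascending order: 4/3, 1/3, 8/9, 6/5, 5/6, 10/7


Convert to decimal for comparison:
  4/3 = 1.3333
  1/3 = 0.3333
  8/9 = 0.8889
  6/5 = 1.2
  5/6 = 0.8333
  10/7 = 1.4286
Decimals in increasing order: 0.3333 < 0.8333 < 0.8889 < 1.2 < 1.3333 < 1.4286
Writing each back as its fraction gives the sorted order.
Final answer: 1/3, 5/6, 8/9, 6/5, 4/3, 10/7


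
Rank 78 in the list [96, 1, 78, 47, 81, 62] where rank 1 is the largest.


Sort descending: [96, 81, 78, 62, 47, 1]
Find 78 in the sorted list.
78 is at position 3.
Final answer: 3


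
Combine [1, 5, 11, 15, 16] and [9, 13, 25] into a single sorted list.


List A: [1, 5, 11, 15, 16]
List B: [9, 13, 25]
Repeatedly compare the front elements and take the smaller:
  1 vs 9 -> take 1
  5 vs 9 -> take 5
  11 vs 9 -> take 9
  11 vs 13 -> take 11
  15 vs 13 -> take 13
  15 vs 25 -> take 15
  16 vs 25 -> take 16
  A is exhausted; append the rest of B: [25]
Final answer: [1, 5, 9, 11, 13, 15, 16, 25]


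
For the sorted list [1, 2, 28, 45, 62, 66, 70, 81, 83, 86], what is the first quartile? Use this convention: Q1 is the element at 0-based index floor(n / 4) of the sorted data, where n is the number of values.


The list has n = 10 elements.
Q1 index = floor(10 / 4) = floor(2.5) = 2
Counting from index 0 in the sorted data, the element at index 2 is 28.
Final answer: 28


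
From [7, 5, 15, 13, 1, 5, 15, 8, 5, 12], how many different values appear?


List all unique values:
Distinct values: [1, 5, 7, 8, 12, 13, 15]
Count = 7
Final answer: 7


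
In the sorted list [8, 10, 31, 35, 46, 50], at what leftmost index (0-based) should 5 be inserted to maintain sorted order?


List is sorted: [8, 10, 31, 35, 46, 50]
We need the leftmost position where 5 can be inserted, i.e. the first index whose element is >= 5 (or the end of the list if none is).
Binary search with low=0, high=6 (0-based indices):
  low=0, high=6, mid=3: a[3]=35 >= 5, so high = 3
  low=0, high=3, mid=1: a[1]=10 >= 5, so high = 1
  low=0, high=1, mid=0: a[0]=8 >= 5, so high = 0
Now low = high = 0, so the insertion index is 0.
Final answer: 0


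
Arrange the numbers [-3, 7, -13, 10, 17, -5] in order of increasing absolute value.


Compute absolute values:
  |-3| = 3
  |7| = 7
  |-13| = 13
  |10| = 10
  |17| = 17
  |-5| = 5
Absolute values in increasing order: 3 < 5 < 7 < 10 < 13 < 17
Listing the original numbers in that order gives the answer.
Final answer: [-3, -5, 7, 10, -13, 17]


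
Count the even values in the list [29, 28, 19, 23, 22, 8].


Check each element:
  29 is odd
  28 is even
  19 is odd
  23 is odd
  22 is even
  8 is even
Evens: [28, 22, 8]
Count of evens = 3
Final answer: 3


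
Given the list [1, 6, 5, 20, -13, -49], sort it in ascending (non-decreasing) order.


Original list: [1, 6, 5, 20, -13, -49]
Repeatedly take the smallest remaining element:
  Remaining [1, 6, 5, 20, -13, -49] -> smallest is -49
  Remaining [1, 6, 5, 20, -13] -> smallest is -13
  Remaining [1, 6, 5, 20] -> smallest is 1
  Remaining [6, 5, 20] -> smallest is 5
  Remaining [6, 20] -> smallest is 6
  Remaining [20] -> smallest is 20
Collecting the picks in order gives the sorted list.
Final answer: [-49, -13, 1, 5, 6, 20]


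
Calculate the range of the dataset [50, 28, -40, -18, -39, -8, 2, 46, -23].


Maximum value: 50
Minimum value: -40
Range = 50 - (-40) = 90
Final answer: 90


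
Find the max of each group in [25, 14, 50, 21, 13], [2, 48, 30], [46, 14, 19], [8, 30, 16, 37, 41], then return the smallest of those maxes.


Find max of each group:
  Group 1: [25, 14, 50, 21, 13] -> max = 50
  Group 2: [2, 48, 30] -> max = 48
  Group 3: [46, 14, 19] -> max = 46
  Group 4: [8, 30, 16, 37, 41] -> max = 41
Maxes: [50, 48, 46, 41]
Minimum of maxes = 41
Final answer: 41


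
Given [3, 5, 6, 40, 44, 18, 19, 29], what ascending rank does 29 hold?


Sort ascending: [3, 5, 6, 18, 19, 29, 40, 44]
Find 29 in the sorted list.
29 is at position 6 (1-indexed).
Final answer: 6


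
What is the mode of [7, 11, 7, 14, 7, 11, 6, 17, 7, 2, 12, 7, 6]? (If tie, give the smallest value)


Count the frequency of each value:
  2 appears 1 time(s)
  6 appears 2 time(s)
  7 appears 5 time(s)
  11 appears 2 time(s)
  12 appears 1 time(s)
  14 appears 1 time(s)
  17 appears 1 time(s)
Maximum frequency is 5.
Only 7 reaches that frequency, so it is the mode.
Final answer: 7


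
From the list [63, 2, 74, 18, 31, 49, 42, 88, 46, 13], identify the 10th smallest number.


Sort ascending: [2, 13, 18, 31, 42, 46, 49, 63, 74, 88]
The 10th element (1-indexed) is at index 9.
Value = 88
Final answer: 88


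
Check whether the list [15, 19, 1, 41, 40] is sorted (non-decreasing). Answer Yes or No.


Check consecutive pairs:
  15 <= 19? True
  19 <= 1? False
  1 <= 41? True
  41 <= 40? False
2 consecutive pair(s) are out of order, so the list is not sorted.
Final answer: No


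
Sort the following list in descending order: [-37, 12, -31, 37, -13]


Original list: [-37, 12, -31, 37, -13]
Repeatedly take the largest remaining element:
  Remaining [-37, 12, -31, 37, -13] -> largest is 37
  Remaining [-37, 12, -31, -13] -> largest is 12
  Remaining [-37, -31, -13] -> largest is -13
  Remaining [-37, -31] -> largest is -31
  Remaining [-37] -> largest is -37
Collecting the picks in order gives the descending list.
Final answer: [37, 12, -13, -31, -37]


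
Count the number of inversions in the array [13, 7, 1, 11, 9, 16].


For each element, count the later elements that are smaller than it:
  13 (index 0): smaller elements after it = [7, 1, 11, 9] -> 4
  7 (index 1): smaller elements after it = [1] -> 1
  1 (index 2): smaller elements after it = [] -> 0
  11 (index 3): smaller elements after it = [9] -> 1
  9 (index 4): smaller elements after it = [] -> 0
Total inversions = 4 + 1 + 0 + 1 + 0 = 6
Final answer: 6


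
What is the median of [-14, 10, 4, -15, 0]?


First, sort the list: [-15, -14, 0, 4, 10]
The list has 5 elements (odd count).
The middle index is 2 (0-based), and the element there is 0.
Final answer: 0


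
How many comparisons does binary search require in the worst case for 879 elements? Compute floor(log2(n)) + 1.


Binary search halves the search space each step.
Maximum comparisons = floor(log2(879)) + 1
log2(879) = 9.7797
floor(log2(879)) = 9, so 9 + 1 = 10
Final answer: 10


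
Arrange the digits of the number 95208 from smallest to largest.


The number 95208 has digits: 9, 5, 2, 0, 8
Sorted: 0, 2, 5, 8, 9
Joining the sorted digits gives the result.
Final answer: 02589


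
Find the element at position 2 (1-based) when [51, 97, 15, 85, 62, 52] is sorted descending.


Sort descending: [97, 85, 62, 52, 51, 15]
The 2nd element (1-indexed) is at index 1.
Value = 85
Final answer: 85


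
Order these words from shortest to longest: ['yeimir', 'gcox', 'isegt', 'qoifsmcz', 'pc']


Compute lengths:
  'yeimir' has length 6
  'gcox' has length 4
  'isegt' has length 5
  'qoifsmcz' has length 8
  'pc' has length 2
Lengths in increasing order: 2 < 4 < 5 < 6 < 8
Listing the words in that order gives the answer.
Final answer: ['pc', 'gcox', 'isegt', 'yeimir', 'qoifsmcz']


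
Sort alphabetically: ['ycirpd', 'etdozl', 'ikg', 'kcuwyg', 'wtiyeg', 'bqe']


Compare strings character by character (the first differing letter decides):
  'bqe' < 'etdozl' since 'b' < 'e' at position 1
  'etdozl' < 'ikg' since 'e' < 'i' at position 1
  'ikg' < 'kcuwyg' since 'i' < 'k' at position 1
  'kcuwyg' < 'wtiyeg' since 'k' < 'w' at position 1
  'wtiyeg' < 'ycirpd' since 'w' < 'y' at position 1
Chaining these comparisons gives the alphabetical order.
Final answer: ['bqe', 'etdozl', 'ikg', 'kcuwyg', 'wtiyeg', 'ycirpd']


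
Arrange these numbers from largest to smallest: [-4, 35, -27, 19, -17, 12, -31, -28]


Original list: [-4, 35, -27, 19, -17, 12, -31, -28]
Repeatedly take the largest remaining element:
  Remaining [-4, 35, -27, 19, -17, 12, -31, -28] -> largest is 35
  Remaining [-4, -27, 19, -17, 12, -31, -28] -> largest is 19
  Remaining [-4, -27, -17, 12, -31, -28] -> largest is 12
  Remaining [-4, -27, -17, -31, -28] -> largest is -4
  Remaining [-27, -17, -31, -28] -> largest is -17
  Remaining [-27, -31, -28] -> largest is -27
  Remaining [-31, -28] -> largest is -28
  Remaining [-31] -> largest is -31
Collecting the picks in order gives the descending list.
Final answer: [35, 19, 12, -4, -17, -27, -28, -31]


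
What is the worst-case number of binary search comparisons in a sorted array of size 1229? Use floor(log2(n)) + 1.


Binary search halves the search space each step.
Maximum comparisons = floor(log2(1229)) + 1
log2(1229) = 10.2633
floor(log2(1229)) = 10, so 10 + 1 = 11
Final answer: 11


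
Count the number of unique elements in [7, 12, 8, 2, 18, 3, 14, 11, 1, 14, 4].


List all unique values:
Distinct values: [1, 2, 3, 4, 7, 8, 11, 12, 14, 18]
Count = 10
Final answer: 10


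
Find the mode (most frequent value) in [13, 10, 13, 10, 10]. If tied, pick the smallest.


Count the frequency of each value:
  10 appears 3 time(s)
  13 appears 2 time(s)
Maximum frequency is 3.
Only 10 reaches that frequency, so it is the mode.
Final answer: 10


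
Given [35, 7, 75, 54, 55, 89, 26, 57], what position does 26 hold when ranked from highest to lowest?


Sort descending: [89, 75, 57, 55, 54, 35, 26, 7]
Find 26 in the sorted list.
26 is at position 7.
Final answer: 7


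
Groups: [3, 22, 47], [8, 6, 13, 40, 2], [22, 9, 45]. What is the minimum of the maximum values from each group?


Find max of each group:
  Group 1: [3, 22, 47] -> max = 47
  Group 2: [8, 6, 13, 40, 2] -> max = 40
  Group 3: [22, 9, 45] -> max = 45
Maxes: [47, 40, 45]
Minimum of maxes = 40
Final answer: 40


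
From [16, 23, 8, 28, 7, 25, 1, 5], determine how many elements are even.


Check each element:
  16 is even
  23 is odd
  8 is even
  28 is even
  7 is odd
  25 is odd
  1 is odd
  5 is odd
Evens: [16, 8, 28]
Count of evens = 3
Final answer: 3


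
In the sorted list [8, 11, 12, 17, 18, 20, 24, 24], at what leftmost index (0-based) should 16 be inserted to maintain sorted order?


List is sorted: [8, 11, 12, 17, 18, 20, 24, 24]
We need the leftmost position where 16 can be inserted, i.e. the first index whose element is >= 16 (or the end of the list if none is).
Binary search with low=0, high=8 (0-based indices):
  low=0, high=8, mid=4: a[4]=18 >= 16, so high = 4
  low=0, high=4, mid=2: a[2]=12 < 16, so low = 3
  low=3, high=4, mid=3: a[3]=17 >= 16, so high = 3
Now low = high = 3, so the insertion index is 3.
Final answer: 3


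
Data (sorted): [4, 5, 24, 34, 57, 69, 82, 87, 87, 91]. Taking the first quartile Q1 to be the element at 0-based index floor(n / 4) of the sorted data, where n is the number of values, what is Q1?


The list has n = 10 elements.
Q1 index = floor(10 / 4) = floor(2.5) = 2
Counting from index 0 in the sorted data, the element at index 2 is 24.
Final answer: 24


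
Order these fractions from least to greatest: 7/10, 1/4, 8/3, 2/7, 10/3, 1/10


Convert to decimal for comparison:
  7/10 = 0.7
  1/4 = 0.25
  8/3 = 2.6667
  2/7 = 0.2857
  10/3 = 3.3333
  1/10 = 0.1
Decimals in increasing order: 0.1 < 0.25 < 0.2857 < 0.7 < 2.6667 < 3.3333
Writing each back as its fraction gives the sorted order.
Final answer: 1/10, 1/4, 2/7, 7/10, 8/3, 10/3


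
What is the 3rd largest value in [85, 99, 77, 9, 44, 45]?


Sort descending: [99, 85, 77, 45, 44, 9]
The 3rd element (1-indexed) is at index 2.
Value = 77
Final answer: 77


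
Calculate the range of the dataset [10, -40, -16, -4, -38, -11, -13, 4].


Maximum value: 10
Minimum value: -40
Range = 10 - (-40) = 50
Final answer: 50


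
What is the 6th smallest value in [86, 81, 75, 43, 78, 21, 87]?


Sort ascending: [21, 43, 75, 78, 81, 86, 87]
The 6th element (1-indexed) is at index 5.
Value = 86
Final answer: 86


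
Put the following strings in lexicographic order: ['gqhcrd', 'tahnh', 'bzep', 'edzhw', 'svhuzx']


Compare strings character by character (the first differing letter decides):
  'bzep' < 'edzhw' since 'b' < 'e' at position 1
  'edzhw' < 'gqhcrd' since 'e' < 'g' at position 1
  'gqhcrd' < 'svhuzx' since 'g' < 's' at position 1
  'svhuzx' < 'tahnh' since 's' < 't' at position 1
Chaining these comparisons gives the alphabetical order.
Final answer: ['bzep', 'edzhw', 'gqhcrd', 'svhuzx', 'tahnh']


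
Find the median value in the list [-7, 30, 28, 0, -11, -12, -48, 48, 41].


First, sort the list: [-48, -12, -11, -7, 0, 28, 30, 41, 48]
The list has 9 elements (odd count).
The middle index is 4 (0-based), and the element there is 0.
Final answer: 0


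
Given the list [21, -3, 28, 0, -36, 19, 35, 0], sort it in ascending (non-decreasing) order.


Original list: [21, -3, 28, 0, -36, 19, 35, 0]
Repeatedly take the smallest remaining element:
  Remaining [21, -3, 28, 0, -36, 19, 35, 0] -> smallest is -36
  Remaining [21, -3, 28, 0, 19, 35, 0] -> smallest is -3
  Remaining [21, 28, 0, 19, 35, 0] -> smallest is 0
  Remaining [21, 28, 19, 35, 0] -> smallest is 0
  Remaining [21, 28, 19, 35] -> smallest is 19
  Remaining [21, 28, 35] -> smallest is 21
  Remaining [28, 35] -> smallest is 28
  Remaining [35] -> smallest is 35
Collecting the picks in order gives the sorted list.
Final answer: [-36, -3, 0, 0, 19, 21, 28, 35]


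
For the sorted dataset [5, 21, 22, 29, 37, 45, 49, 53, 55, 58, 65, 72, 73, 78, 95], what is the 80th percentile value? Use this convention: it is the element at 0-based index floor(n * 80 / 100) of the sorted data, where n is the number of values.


The dataset has n = 15 elements.
Index = floor(15 * 80 / 100) = floor(1200 / 100) = floor(12) = 12
Counting from index 0 in the sorted data, the element at index 12 is 73.
Final answer: 73


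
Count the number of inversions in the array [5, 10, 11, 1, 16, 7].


For each element, count the later elements that are smaller than it:
  5 (index 0): smaller elements after it = [1] -> 1
  10 (index 1): smaller elements after it = [1, 7] -> 2
  11 (index 2): smaller elements after it = [1, 7] -> 2
  1 (index 3): smaller elements after it = [] -> 0
  16 (index 4): smaller elements after it = [7] -> 1
Total inversions = 1 + 2 + 2 + 0 + 1 = 6
Final answer: 6


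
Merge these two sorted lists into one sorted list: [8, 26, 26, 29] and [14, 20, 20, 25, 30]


List A: [8, 26, 26, 29]
List B: [14, 20, 20, 25, 30]
Repeatedly compare the front elements and take the smaller:
  8 vs 14 -> take 8
  26 vs 14 -> take 14
  26 vs 20 -> take 20
  26 vs 20 -> take 20
  26 vs 25 -> take 25
  26 vs 30 -> take 26
  26 vs 30 -> take 26
  29 vs 30 -> take 29
  A is exhausted; append the rest of B: [30]
Final answer: [8, 14, 20, 20, 25, 26, 26, 29, 30]


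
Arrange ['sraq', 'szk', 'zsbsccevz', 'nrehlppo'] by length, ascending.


Compute lengths:
  'sraq' has length 4
  'szk' has length 3
  'zsbsccevz' has length 9
  'nrehlppo' has length 8
Lengths in increasing order: 3 < 4 < 8 < 9
Listing the words in that order gives the answer.
Final answer: ['szk', 'sraq', 'nrehlppo', 'zsbsccevz']


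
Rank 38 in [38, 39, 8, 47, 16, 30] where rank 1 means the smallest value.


Sort ascending: [8, 16, 30, 38, 39, 47]
Find 38 in the sorted list.
38 is at position 4 (1-indexed).
Final answer: 4


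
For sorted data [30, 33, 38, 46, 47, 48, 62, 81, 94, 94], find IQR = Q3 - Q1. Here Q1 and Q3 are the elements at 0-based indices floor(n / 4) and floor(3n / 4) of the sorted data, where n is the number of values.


The data has n = 10 elements.
Q1 index = floor(10 / 4) = floor(2.5) = 2; Q3 index = floor(3 * 10 / 4) = floor(7.5) = 7
Q1 = element at index 2 = 38
Q3 = element at index 7 = 81
IQR = 81 - 38 = 43
Final answer: 43


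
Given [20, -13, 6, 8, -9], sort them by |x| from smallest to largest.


Compute absolute values:
  |20| = 20
  |-13| = 13
  |6| = 6
  |8| = 8
  |-9| = 9
Absolute values in increasing order: 6 < 8 < 9 < 13 < 20
Listing the original numbers in that order gives the answer.
Final answer: [6, 8, -9, -13, 20]


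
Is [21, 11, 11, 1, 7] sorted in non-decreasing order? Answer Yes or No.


Check consecutive pairs:
  21 <= 11? False
  11 <= 11? True
  11 <= 1? False
  1 <= 7? True
2 consecutive pair(s) are out of order, so the list is not sorted.
Final answer: No


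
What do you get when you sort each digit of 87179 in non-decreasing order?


The number 87179 has digits: 8, 7, 1, 7, 9
Sorted: 1, 7, 7, 8, 9
Joining the sorted digits gives the result.
Final answer: 17789


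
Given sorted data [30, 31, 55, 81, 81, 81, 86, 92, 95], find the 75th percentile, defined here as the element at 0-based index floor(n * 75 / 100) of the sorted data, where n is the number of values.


The dataset has n = 9 elements.
Index = floor(9 * 75 / 100) = floor(675 / 100) = floor(6.75) = 6
Counting from index 0 in the sorted data, the element at index 6 is 86.
Final answer: 86


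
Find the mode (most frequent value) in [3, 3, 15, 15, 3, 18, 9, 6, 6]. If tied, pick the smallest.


Count the frequency of each value:
  3 appears 3 time(s)
  6 appears 2 time(s)
  9 appears 1 time(s)
  15 appears 2 time(s)
  18 appears 1 time(s)
Maximum frequency is 3.
Only 3 reaches that frequency, so it is the mode.
Final answer: 3


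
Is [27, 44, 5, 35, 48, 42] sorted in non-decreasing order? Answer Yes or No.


Check consecutive pairs:
  27 <= 44? True
  44 <= 5? False
  5 <= 35? True
  35 <= 48? True
  48 <= 42? False
2 consecutive pair(s) are out of order, so the list is not sorted.
Final answer: No


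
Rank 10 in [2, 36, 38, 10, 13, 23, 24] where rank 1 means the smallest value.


Sort ascending: [2, 10, 13, 23, 24, 36, 38]
Find 10 in the sorted list.
10 is at position 2 (1-indexed).
Final answer: 2


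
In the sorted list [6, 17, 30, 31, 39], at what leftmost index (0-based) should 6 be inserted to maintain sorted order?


List is sorted: [6, 17, 30, 31, 39]
We need the leftmost position where 6 can be inserted, i.e. the first index whose element is >= 6 (or the end of the list if none is).
Binary search with low=0, high=5 (0-based indices):
  low=0, high=5, mid=2: a[2]=30 >= 6, so high = 2
  low=0, high=2, mid=1: a[1]=17 >= 6, so high = 1
  low=0, high=1, mid=0: a[0]=6 >= 6, so high = 0
Now low = high = 0, so the insertion index is 0.
Final answer: 0
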